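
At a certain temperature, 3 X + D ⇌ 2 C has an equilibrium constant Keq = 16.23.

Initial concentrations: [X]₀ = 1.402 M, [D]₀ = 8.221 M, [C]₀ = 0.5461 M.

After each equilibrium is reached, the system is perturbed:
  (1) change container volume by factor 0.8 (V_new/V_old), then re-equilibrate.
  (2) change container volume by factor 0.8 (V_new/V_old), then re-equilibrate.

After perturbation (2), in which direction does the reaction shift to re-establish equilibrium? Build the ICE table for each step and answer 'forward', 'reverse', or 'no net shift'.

Q₀ = 0.01316 vs Keq = 16.23 ⇒ Q<K, forward
Step 1:
                  X         D         C
  init        1.402     8.221    0.5461
  Δ          -1.163   -0.3875     0.775
  eq         0.2394     7.833     1.321
  solve Keq expr → x = 0.3875; check Q = 16.23
Then change container volume by factor 0.8 (V_new/V_old).
Step 2:
                  X         D         C
  init       0.2993     9.792     1.651
  Δ        -0.03859  -0.01286   0.02572
  eq         0.2607     9.779     1.677
  solve Keq expr → x = 0.01286; check Q = 16.23
Then change container volume by factor 0.8 (V_new/V_old).
Step 3:
                  X         D         C
  init       0.3259     12.22     2.096
  Δ        -0.04242  -0.01414   0.02828
  eq         0.2835     12.21     2.125
  solve Keq expr → x = 0.01414; check Q = 16.23

Direction: forward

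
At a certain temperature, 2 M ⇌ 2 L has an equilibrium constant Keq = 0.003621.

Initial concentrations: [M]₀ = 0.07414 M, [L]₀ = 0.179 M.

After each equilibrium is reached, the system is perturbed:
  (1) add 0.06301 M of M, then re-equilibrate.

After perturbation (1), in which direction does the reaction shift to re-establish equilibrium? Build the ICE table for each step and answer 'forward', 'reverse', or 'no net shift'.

Direction: forward

Q₀ = 5.829 vs Keq = 0.003621 ⇒ Q>K, reverse
Step 1:
                   M          L
  Initial    0.07414      0.179
  Change      0.1646    -0.1646
  Equil       0.2388    0.01437
  solve Keq expr → x = -0.08232; check Q = 0.003621
Then add 0.06301 M of M.
Step 2:
                   M          L
  Initial     0.3018    0.01437
  Change   -0.003576   0.003576
  Equil       0.2982    0.01794
  solve Keq expr → x = 0.001788; check Q = 0.003621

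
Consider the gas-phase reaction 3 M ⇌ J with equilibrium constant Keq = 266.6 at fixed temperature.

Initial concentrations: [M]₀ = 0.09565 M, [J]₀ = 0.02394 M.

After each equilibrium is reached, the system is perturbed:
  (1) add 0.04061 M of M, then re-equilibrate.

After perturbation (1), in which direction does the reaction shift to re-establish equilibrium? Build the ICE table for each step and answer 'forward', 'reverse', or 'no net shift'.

Q₀ = 27.36 vs Keq = 266.6 ⇒ Q<K, forward
Step 1:
                  M         J
  I         0.09565   0.02394
  C        -0.04325   0.01442
  E          0.0524   0.03836
  solve Keq expr → x = 0.01442; check Q = 266.6
Then add 0.04061 M of M.
Step 2:
                  M         J
  I         0.09301   0.03836
  C        -0.03567   0.01189
  E         0.05734   0.05025
  solve Keq expr → x = 0.01189; check Q = 266.6

Direction: forward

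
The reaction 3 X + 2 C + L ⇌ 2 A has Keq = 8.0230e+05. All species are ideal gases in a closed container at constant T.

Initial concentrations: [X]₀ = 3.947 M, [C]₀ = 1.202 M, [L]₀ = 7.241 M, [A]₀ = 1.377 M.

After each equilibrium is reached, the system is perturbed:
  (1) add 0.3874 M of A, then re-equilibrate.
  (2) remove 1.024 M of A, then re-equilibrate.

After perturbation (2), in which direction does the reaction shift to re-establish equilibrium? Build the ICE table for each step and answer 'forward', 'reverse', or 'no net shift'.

Q₀ = 0.002948 vs Keq = 8.0230e+05 ⇒ Q<K, forward
Step 1:
                   X          C          L          A
  Initial      3.947      1.202      7.241      1.377
  Change      -1.802     -1.202    -0.6008      1.202
  Equil        2.145 3.5574e-04       6.64      2.579
  solve Keq expr → x = 0.6008; check Q = 8.0230e+05
Then add 0.3874 M of A.
Step 2:
                   X          C          L          A
  Initial      2.145 3.5574e-04       6.64      2.966
  Change  8.0120e-05 5.3413e-05 2.6707e-05 -5.3413e-05
  Equil        2.145 4.0915e-04       6.64      2.966
  solve Keq expr → x = -2.6707e-05; check Q = 8.0230e+05
Then remove 1.024 M of A.
Step 3:
                   X          C          L          A
  Initial      2.145 4.0915e-04       6.64      1.942
  Change  -2.1180e-04 -1.4120e-04 -7.0599e-05 1.4120e-04
  Equil        2.144 2.6796e-04       6.64      1.942
  solve Keq expr → x = 7.0599e-05; check Q = 8.0230e+05

Direction: forward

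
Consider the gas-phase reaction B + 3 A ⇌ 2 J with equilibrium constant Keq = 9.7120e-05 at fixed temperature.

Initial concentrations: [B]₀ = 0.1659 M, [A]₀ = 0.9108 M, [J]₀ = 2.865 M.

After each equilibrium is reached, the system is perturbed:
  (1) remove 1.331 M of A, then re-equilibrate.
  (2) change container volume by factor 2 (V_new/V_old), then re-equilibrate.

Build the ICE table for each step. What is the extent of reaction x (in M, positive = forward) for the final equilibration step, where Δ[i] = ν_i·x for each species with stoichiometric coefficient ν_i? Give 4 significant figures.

x = -0.01076 M

Q₀ = 65.48 vs Keq = 9.7120e-05 ⇒ Q>K, reverse
Step 1:
                  B         A         J
  Initial    0.1659    0.9108     2.865
  Change      1.364     4.093    -2.729
  Equil        1.53     5.004    0.1364
  solve Keq expr → x = -1.364; check Q = 9.7120e-05
Then remove 1.331 M of A.
Step 2:
                  B         A         J
  Initial      1.53     3.673    0.1364
  Change    0.02373   0.07118  -0.04745
  Equil       1.554     3.744   0.08899
  solve Keq expr → x = -0.02373; check Q = 9.7120e-05
Then change container volume by factor 2 (V_new/V_old).
Step 3:
                  B         A         J
  Initial     0.777     1.872   0.04449
  Change    0.01076   0.03227  -0.02151
  Equil      0.7877     1.904   0.02298
  solve Keq expr → x = -0.01076; check Q = 9.7120e-05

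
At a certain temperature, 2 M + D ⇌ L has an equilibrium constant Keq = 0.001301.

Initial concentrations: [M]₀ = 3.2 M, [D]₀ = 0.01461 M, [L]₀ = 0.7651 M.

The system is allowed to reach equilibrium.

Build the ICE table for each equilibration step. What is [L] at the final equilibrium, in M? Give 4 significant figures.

[L]_eq = 0.02166 M

Q₀ = 5.114 vs Keq = 0.001301 ⇒ Q>K, reverse
Step 1:
                  M         D         L
  Initial       3.2   0.01461    0.7651
  Change      1.487    0.7434   -0.7434
  Equil       4.687     0.758   0.02166
  solve Keq expr → x = -0.7434; check Q = 0.001301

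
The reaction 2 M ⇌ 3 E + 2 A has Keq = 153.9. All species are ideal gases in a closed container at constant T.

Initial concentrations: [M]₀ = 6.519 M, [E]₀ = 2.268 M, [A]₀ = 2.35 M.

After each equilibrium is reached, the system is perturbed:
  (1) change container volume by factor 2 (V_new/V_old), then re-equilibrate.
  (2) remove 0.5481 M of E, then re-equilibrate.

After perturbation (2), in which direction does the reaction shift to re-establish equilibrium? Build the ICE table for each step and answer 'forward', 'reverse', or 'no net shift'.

Q₀ = 1.516 vs Keq = 153.9 ⇒ Q<K, forward
Step 1:
                    M           E           A
  I             6.519       2.268        2.35
  C            -2.073        3.11       2.073
  E             4.446       5.378       4.423
  solve Keq expr → x = 1.037; check Q = 153.9
Then change container volume by factor 2 (V_new/V_old).
Step 2:
                    M           E           A
  I             2.223       2.689       2.212
  C           -0.6325      0.9488      0.6325
  E              1.59       3.638       2.844
  solve Keq expr → x = 0.3163; check Q = 153.9
Then remove 0.5481 M of E.
Step 3:
                    M           E           A
  I              1.59       3.089       2.844
  C           -0.1436      0.2154      0.1436
  E             1.447       3.305       2.988
  solve Keq expr → x = 0.0718; check Q = 153.9

Direction: forward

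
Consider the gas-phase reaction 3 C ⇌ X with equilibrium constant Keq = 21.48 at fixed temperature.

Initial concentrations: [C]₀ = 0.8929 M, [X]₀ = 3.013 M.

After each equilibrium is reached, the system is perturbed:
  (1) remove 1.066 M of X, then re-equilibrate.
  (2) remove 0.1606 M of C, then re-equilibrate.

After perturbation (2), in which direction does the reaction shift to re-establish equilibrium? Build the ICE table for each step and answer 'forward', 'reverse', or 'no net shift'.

Q₀ = 4.232 vs Keq = 21.48 ⇒ Q<K, forward
Step 1:
                   C          X
  I           0.8929      3.013
  C          -0.3664     0.1221
  E           0.5265      3.135
  solve Keq expr → x = 0.1221; check Q = 21.48
Then remove 1.066 M of X.
Step 2:
                   C          X
  I           0.5265      2.069
  C         -0.06647    0.02216
  E             0.46      2.091
  solve Keq expr → x = 0.02216; check Q = 21.48
Then remove 0.1606 M of C.
Step 3:
                   C          X
  I           0.2994      2.091
  C           0.1567   -0.05225
  E           0.4562      2.039
  solve Keq expr → x = -0.05225; check Q = 21.48

Direction: reverse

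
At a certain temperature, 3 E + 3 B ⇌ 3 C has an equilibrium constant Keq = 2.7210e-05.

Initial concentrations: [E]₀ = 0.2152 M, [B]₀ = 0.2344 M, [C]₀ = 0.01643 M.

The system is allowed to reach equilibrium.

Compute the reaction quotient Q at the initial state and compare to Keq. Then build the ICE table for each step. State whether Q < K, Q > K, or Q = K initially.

Q₀ = 0.03456 vs Keq = 2.7210e-05 ⇒ Q>K, reverse
Step 1:
                   E          B          C
  init        0.2152     0.2344    0.01643
  Δ          0.01471    0.01471   -0.01471
  eq          0.2299     0.2491   0.001723
  solve Keq expr → x = -0.004902; check Q = 2.7210e-05

Q₀ = 0.03456; Q > K (proceeds reverse)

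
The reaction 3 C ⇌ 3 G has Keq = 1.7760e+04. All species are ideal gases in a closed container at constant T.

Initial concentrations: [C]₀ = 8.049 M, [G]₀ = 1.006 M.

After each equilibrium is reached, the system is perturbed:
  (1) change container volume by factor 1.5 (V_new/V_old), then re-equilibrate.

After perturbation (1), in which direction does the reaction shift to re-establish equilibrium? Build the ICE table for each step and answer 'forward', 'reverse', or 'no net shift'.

Q₀ = 0.001952 vs Keq = 1.7760e+04 ⇒ Q<K, forward
Step 1:
                    C           G
  Initial       8.049       1.006
  Change       -7.715       7.715
  Equil        0.3343       8.721
  solve Keq expr → x = 2.572; check Q = 1.7760e+04
Then change container volume by factor 1.5 (V_new/V_old).
Step 2:
                    C           G
  Initial      0.2228       5.814
  Change            0           0
  Equil        0.2228       5.814
  solve Keq expr → x = 0; check Q = 1.7760e+04

Direction: no net shift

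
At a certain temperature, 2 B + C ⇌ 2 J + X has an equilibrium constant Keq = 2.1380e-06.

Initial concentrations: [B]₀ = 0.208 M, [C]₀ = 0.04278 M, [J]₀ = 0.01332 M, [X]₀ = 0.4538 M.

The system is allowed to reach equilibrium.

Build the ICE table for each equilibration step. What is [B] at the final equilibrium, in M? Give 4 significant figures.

[B]_eq = 0.2212 M

Q₀ = 0.0435 vs Keq = 2.1380e-06 ⇒ Q>K, reverse
Step 1:
                    B           C           J           X
  Initial       0.208     0.04278     0.01332      0.4538
  Change      0.01321    0.006606    -0.01321   -0.006606
  Equil        0.2212     0.04939  1.0749e-04      0.4472
  solve Keq expr → x = -0.006606; check Q = 2.1380e-06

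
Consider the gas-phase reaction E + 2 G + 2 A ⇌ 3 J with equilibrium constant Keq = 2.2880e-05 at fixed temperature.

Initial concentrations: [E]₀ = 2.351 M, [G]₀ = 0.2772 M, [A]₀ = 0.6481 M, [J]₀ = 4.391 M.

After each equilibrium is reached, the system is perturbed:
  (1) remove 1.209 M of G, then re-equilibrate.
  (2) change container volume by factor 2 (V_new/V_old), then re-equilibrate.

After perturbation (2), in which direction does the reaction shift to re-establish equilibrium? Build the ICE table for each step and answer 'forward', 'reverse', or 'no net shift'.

Direction: reverse

Q₀ = 1116 vs Keq = 2.2880e-05 ⇒ Q>K, reverse
Step 1:
                  E         G         A         J
  I           2.351    0.2772    0.6481     4.391
  C           1.393     2.786     2.786    -4.179
  E           3.744     3.063     3.434    0.2117
  solve Keq expr → x = -1.393; check Q = 2.2880e-05
Then remove 1.209 M of G.
Step 2:
                  E         G         A         J
  I           3.744     1.854     3.434    0.2117
  C         0.01892   0.03784   0.03784  -0.05676
  E           3.763     1.892     3.472    0.1549
  solve Keq expr → x = -0.01892; check Q = 2.2880e-05
Then change container volume by factor 2 (V_new/V_old).
Step 3:
                  E         G         A         J
  I           1.882    0.9461     1.736   0.07745
  C          0.0092    0.0184    0.0184   -0.0276
  E           1.891    0.9645     1.754   0.04985
  solve Keq expr → x = -0.0092; check Q = 2.2880e-05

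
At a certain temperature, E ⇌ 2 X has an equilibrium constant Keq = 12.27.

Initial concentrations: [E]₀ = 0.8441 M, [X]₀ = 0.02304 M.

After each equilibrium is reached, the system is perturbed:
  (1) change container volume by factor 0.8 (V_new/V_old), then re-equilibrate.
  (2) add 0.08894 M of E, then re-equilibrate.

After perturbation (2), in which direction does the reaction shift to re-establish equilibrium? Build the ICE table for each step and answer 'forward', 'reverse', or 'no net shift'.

Direction: forward

Q₀ = 6.2888e-04 vs Keq = 12.27 ⇒ Q<K, forward
Step 1:
                   E          X
  init        0.8441    0.02304
  Δ          -0.6856      1.371
  eq          0.1585      1.394
  solve Keq expr → x = 0.6856; check Q = 12.27
Then change container volume by factor 0.8 (V_new/V_old).
Step 2:
                   E          X
  init        0.1981      1.743
  Δ          0.03179   -0.06357
  eq          0.2298      1.679
  solve Keq expr → x = -0.03179; check Q = 12.27
Then add 0.08894 M of E.
Step 3:
                   E          X
  init        0.3188      1.679
  Δ          -0.0568     0.1136
  eq           0.262      1.793
  solve Keq expr → x = 0.0568; check Q = 12.27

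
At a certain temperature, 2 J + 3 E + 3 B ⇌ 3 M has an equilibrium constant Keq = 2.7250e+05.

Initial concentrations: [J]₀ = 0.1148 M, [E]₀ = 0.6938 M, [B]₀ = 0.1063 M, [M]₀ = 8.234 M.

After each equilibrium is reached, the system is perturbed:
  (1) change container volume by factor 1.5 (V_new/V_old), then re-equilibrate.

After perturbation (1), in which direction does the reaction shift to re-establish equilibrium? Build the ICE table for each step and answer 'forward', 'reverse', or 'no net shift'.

Q₀ = 1.0560e+08 vs Keq = 2.7250e+05 ⇒ Q>K, reverse
Step 1:
                   J          E          B          M
  init        0.1148     0.6938     0.1063      8.234
  Δ           0.1482     0.2223     0.2223    -0.2223
  eq           0.263     0.9161     0.3286      8.012
  solve Keq expr → x = -0.0741; check Q = 2.7250e+05
Then change container volume by factor 1.5 (V_new/V_old).
Step 2:
                   J          E          B          M
  init        0.1753     0.6107     0.2191      5.341
  Δ          0.05812    0.08718    0.08718   -0.08718
  eq          0.2335     0.6979     0.3063      5.254
  solve Keq expr → x = -0.02906; check Q = 2.7250e+05

Direction: reverse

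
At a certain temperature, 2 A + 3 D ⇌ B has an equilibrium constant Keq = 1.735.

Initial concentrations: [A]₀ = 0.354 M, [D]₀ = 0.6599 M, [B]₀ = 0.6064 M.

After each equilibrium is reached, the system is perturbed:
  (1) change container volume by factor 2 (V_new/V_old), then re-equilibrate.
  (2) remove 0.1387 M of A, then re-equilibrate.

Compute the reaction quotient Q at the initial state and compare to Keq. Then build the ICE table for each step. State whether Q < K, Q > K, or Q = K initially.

Q₀ = 16.84 vs Keq = 1.735 ⇒ Q>K, reverse
Step 1:
                   A          D          B
  init         0.354     0.6599     0.6064
  Δ           0.2079     0.3118    -0.1039
  eq          0.5619     0.9717     0.5025
  solve Keq expr → x = -0.1039; check Q = 1.735
Then change container volume by factor 2 (V_new/V_old).
Step 2:
                   A          D          B
  init        0.2809     0.4858     0.2512
  Δ            0.181     0.2714   -0.09048
  eq          0.4619     0.7573     0.1608
  solve Keq expr → x = -0.09048; check Q = 1.735
Then remove 0.1387 M of A.
Step 3:
                   A          D          B
  init        0.3232     0.7573     0.1608
  Δ          0.04821    0.07232   -0.02411
  eq          0.3714     0.8296     0.1366
  solve Keq expr → x = -0.02411; check Q = 1.735

Q₀ = 16.84; Q > K (proceeds reverse)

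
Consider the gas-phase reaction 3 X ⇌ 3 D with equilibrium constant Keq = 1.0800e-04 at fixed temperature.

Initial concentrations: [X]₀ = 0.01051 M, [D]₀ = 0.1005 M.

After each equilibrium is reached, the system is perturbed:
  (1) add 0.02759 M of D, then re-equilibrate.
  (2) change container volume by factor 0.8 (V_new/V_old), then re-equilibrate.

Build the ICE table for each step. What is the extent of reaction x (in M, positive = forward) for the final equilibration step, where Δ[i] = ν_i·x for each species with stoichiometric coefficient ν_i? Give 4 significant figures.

x = 0 M

Q₀ = 874.4 vs Keq = 1.0800e-04 ⇒ Q>K, reverse
Step 1:
                   X          D
  init       0.01051     0.1005
  Δ          0.09545   -0.09545
  eq           0.106   0.005046
  solve Keq expr → x = -0.03182; check Q = 1.0800e-04
Then add 0.02759 M of D.
Step 2:
                   X          D
  init         0.106    0.03264
  Δ          0.02634   -0.02634
  eq          0.1323     0.0063
  solve Keq expr → x = -0.008779; check Q = 1.0800e-04
Then change container volume by factor 0.8 (V_new/V_old).
Step 3:
                   X          D
  init        0.1654   0.007875
  Δ                0          0
  eq          0.1654   0.007875
  solve Keq expr → x = 0; check Q = 1.0800e-04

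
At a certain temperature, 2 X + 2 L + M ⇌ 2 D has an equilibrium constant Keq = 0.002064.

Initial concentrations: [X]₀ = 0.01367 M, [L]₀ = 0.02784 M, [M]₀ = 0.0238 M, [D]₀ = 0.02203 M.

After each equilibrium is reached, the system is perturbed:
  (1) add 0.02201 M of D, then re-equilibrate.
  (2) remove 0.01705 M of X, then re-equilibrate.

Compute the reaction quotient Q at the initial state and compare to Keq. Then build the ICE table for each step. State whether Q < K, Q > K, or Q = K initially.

Q₀ = 1.4079e+05; Q > K (proceeds reverse)

Q₀ = 1.4079e+05 vs Keq = 0.002064 ⇒ Q>K, reverse
Step 1:
                    X           L           M           D
  init        0.01367     0.02784      0.0238     0.02203
  Δ           0.02201     0.02201     0.01101    -0.02201
  eq          0.03568     0.04985     0.03481  1.5079e-05
  solve Keq expr → x = -0.01101; check Q = 0.002064
Then add 0.02201 M of D.
Step 2:
                    X           L           M           D
  init        0.03568     0.04985     0.03481     0.02203
  Δ           0.02198     0.02198     0.01099    -0.02198
  eq          0.05767     0.07184      0.0458  4.0281e-05
  solve Keq expr → x = -0.01099; check Q = 0.002064
Then remove 0.01705 M of X.
Step 3:
                    X           L           M           D
  init        0.04062     0.07184      0.0458  4.0281e-05
  Δ        1.1894e-05  1.1894e-05  5.9471e-06 -1.1894e-05
  eq          0.04063     0.07185     0.04581  2.8387e-05
  solve Keq expr → x = -5.9471e-06; check Q = 0.002064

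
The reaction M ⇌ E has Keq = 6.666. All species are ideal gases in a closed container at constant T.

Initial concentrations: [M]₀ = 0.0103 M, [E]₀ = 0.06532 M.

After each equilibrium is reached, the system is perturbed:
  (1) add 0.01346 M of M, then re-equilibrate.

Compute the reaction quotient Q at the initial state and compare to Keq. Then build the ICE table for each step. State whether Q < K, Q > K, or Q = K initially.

Q₀ = 6.342; Q < K (proceeds forward)

Q₀ = 6.342 vs Keq = 6.666 ⇒ Q<K, forward
Step 1:
                   M          E
  init        0.0103    0.06532
  Δ       -4.3566e-04 4.3566e-04
  eq        0.009864    0.06576
  solve Keq expr → x = 4.3566e-04; check Q = 6.666
Then add 0.01346 M of M.
Step 2:
                   M          E
  init       0.02332    0.06576
  Δ          -0.0117     0.0117
  eq         0.01162    0.07746
  solve Keq expr → x = 0.0117; check Q = 6.666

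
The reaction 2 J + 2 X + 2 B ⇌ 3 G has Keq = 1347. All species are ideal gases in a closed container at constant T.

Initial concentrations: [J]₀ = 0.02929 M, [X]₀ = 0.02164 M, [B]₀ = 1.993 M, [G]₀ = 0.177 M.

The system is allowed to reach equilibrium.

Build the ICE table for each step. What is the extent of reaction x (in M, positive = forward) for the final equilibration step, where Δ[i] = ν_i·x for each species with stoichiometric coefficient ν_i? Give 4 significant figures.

Q₀ = 3475 vs Keq = 1347 ⇒ Q>K, reverse
Step 1:
                    J           X           B           G
  I           0.02929     0.02164       1.993       0.177
  C          0.005512    0.005512    0.005512   -0.008268
  E            0.0348     0.02715       1.999      0.1687
  solve Keq expr → x = -0.002756; check Q = 1347

x = -0.002756 M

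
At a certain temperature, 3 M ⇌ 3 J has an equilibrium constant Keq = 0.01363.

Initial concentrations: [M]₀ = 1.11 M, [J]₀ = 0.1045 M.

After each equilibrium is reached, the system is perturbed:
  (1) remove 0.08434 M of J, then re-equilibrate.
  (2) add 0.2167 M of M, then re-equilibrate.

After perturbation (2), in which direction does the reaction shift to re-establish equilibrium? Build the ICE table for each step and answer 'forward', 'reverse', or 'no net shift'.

Q₀ = 8.3441e-04 vs Keq = 0.01363 ⇒ Q<K, forward
Step 1:
                   M          J
  Initial       1.11     0.1045
  Change     -0.1297     0.1297
  Equil       0.9803     0.2342
  solve Keq expr → x = 0.04322; check Q = 0.01363
Then remove 0.08434 M of J.
Step 2:
                   M          J
  Initial     0.9803     0.1498
  Change    -0.06808    0.06808
  Equil       0.9122     0.2179
  solve Keq expr → x = 0.02269; check Q = 0.01363
Then add 0.2167 M of M.
Step 3:
                   M          J
  Initial      1.129     0.2179
  Change    -0.04178    0.04178
  Equil        1.087     0.2597
  solve Keq expr → x = 0.01393; check Q = 0.01363

Direction: forward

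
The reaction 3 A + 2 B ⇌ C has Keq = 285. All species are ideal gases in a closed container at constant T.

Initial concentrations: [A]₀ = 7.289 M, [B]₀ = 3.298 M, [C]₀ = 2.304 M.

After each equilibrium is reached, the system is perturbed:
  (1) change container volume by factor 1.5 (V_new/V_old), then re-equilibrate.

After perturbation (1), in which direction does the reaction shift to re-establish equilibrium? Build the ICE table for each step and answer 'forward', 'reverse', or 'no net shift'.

Direction: reverse

Q₀ = 5.4699e-04 vs Keq = 285 ⇒ Q<K, forward
Step 1:
                   A          B          C
  Initial      7.289      3.298      2.304
  Change      -4.899     -3.266      1.633
  Equil         2.39    0.03182      3.937
  solve Keq expr → x = 1.633; check Q = 285
Then change container volume by factor 1.5 (V_new/V_old).
Step 2:
                   A          B          C
  Initial      1.593    0.02121      2.625
  Change     0.03717    0.02478   -0.01239
  Equil         1.63    0.04599      2.612
  solve Keq expr → x = -0.01239; check Q = 285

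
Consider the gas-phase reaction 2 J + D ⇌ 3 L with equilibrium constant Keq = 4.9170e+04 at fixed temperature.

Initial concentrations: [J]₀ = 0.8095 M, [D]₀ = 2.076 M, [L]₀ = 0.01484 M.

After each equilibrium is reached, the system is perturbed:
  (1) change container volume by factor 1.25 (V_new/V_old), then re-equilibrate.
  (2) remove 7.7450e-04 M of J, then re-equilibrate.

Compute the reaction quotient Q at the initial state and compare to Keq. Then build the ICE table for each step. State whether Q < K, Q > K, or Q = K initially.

Q₀ = 2.4024e-06 vs Keq = 4.9170e+04 ⇒ Q<K, forward
Step 1:
                    J           D           L
  init         0.8095       2.076     0.01484
  Δ           -0.8048     -0.4024       1.207
  eq         0.004709       1.674       1.222
  solve Keq expr → x = 0.4024; check Q = 4.9170e+04
Then change container volume by factor 1.25 (V_new/V_old).
Step 2:
                    J           D           L
  init       0.003767       1.339      0.9776
  Δ                 0           0           0
  eq         0.003767       1.339      0.9776
  solve Keq expr → x = 0; check Q = 4.9170e+04
Then remove 7.7450e-04 M of J.
Step 3:
                    J           D           L
  init       0.002993       1.339      0.9776
  Δ        7.6731e-04  3.8366e-04   -0.001151
  eq          0.00376       1.339      0.9765
  solve Keq expr → x = -3.8366e-04; check Q = 4.9170e+04

Q₀ = 2.4024e-06; Q < K (proceeds forward)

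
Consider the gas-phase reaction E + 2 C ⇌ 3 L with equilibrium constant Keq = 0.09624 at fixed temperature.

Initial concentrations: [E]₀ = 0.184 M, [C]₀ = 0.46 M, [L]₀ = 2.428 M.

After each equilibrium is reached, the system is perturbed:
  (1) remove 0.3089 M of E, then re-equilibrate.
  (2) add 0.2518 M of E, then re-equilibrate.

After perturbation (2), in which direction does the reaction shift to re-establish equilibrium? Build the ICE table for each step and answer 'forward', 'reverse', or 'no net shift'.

Direction: forward

Q₀ = 367.6 vs Keq = 0.09624 ⇒ Q>K, reverse
Step 1:
                    E           C           L
  Initial       0.184        0.46       2.428
  Change       0.6095       1.219      -1.829
  Equil        0.7935       1.679      0.5994
  solve Keq expr → x = -0.6095; check Q = 0.09624
Then remove 0.3089 M of E.
Step 2:
                    E           C           L
  Initial      0.4846       1.679      0.5994
  Change      0.02421     0.04842    -0.07263
  Equil        0.5089       1.728      0.5267
  solve Keq expr → x = -0.02421; check Q = 0.09624
Then add 0.2518 M of E.
Step 3:
                    E           C           L
  Initial      0.7607       1.728      0.5267
  Change     -0.02026    -0.04051     0.06077
  Equil        0.7404       1.687      0.5875
  solve Keq expr → x = 0.02026; check Q = 0.09624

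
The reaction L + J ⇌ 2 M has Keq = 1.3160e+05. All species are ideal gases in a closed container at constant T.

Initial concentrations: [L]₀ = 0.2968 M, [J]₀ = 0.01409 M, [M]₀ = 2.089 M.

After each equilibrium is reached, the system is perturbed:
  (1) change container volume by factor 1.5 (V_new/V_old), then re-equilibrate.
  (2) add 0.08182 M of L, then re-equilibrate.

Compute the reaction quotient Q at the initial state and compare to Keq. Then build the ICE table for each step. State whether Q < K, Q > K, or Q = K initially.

Q₀ = 1044 vs Keq = 1.3160e+05 ⇒ Q<K, forward
Step 1:
                   L          J          M
  Initial     0.2968    0.01409      2.089
  Change    -0.01397   -0.01397    0.02794
  Equil       0.2828 1.2040e-04      2.117
  solve Keq expr → x = 0.01397; check Q = 1.3160e+05
Then change container volume by factor 1.5 (V_new/V_old).
Step 2:
                   L          J          M
  Initial     0.1886 8.0268e-05      1.411
  Change           0          0          0
  Equil       0.1886 8.0268e-05      1.411
  solve Keq expr → x = 0; check Q = 1.3160e+05
Then add 0.08182 M of L.
Step 3:
                   L          J          M
  Initial     0.2704 8.0268e-05      1.411
  Change  -2.4282e-05 -2.4282e-05 4.8563e-05
  Equil       0.2703 5.5986e-05      1.411
  solve Keq expr → x = 2.4282e-05; check Q = 1.3160e+05

Q₀ = 1044; Q < K (proceeds forward)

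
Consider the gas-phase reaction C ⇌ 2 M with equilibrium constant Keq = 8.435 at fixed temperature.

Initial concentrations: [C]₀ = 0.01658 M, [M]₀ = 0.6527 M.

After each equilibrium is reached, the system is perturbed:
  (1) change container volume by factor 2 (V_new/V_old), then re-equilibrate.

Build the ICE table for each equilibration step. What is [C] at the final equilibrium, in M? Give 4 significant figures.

[C]_eq = 0.01205 M

Q₀ = 25.69 vs Keq = 8.435 ⇒ Q>K, reverse
Step 1:
                    C           M
  Initial     0.01658      0.6527
  Change      0.02615    -0.05231
  Equil       0.04273      0.6004
  solve Keq expr → x = -0.02615; check Q = 8.435
Then change container volume by factor 2 (V_new/V_old).
Step 2:
                    C           M
  Initial     0.02137      0.3002
  Change    -0.009316     0.01863
  Equil       0.01205      0.3188
  solve Keq expr → x = 0.009316; check Q = 8.435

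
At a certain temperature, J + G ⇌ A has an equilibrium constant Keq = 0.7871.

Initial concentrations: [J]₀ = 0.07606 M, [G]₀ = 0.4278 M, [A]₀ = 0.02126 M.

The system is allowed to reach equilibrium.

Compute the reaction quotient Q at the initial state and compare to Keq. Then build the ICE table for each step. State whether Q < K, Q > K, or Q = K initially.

Q₀ = 0.6534 vs Keq = 0.7871 ⇒ Q<K, forward
Step 1:
                  J         G         A
  Initial   0.07606    0.4278   0.02126
  Change  -0.003121 -0.003121  0.003121
  Equil     0.07294    0.4247   0.02438
  solve Keq expr → x = 0.003121; check Q = 0.7871

Q₀ = 0.6534; Q < K (proceeds forward)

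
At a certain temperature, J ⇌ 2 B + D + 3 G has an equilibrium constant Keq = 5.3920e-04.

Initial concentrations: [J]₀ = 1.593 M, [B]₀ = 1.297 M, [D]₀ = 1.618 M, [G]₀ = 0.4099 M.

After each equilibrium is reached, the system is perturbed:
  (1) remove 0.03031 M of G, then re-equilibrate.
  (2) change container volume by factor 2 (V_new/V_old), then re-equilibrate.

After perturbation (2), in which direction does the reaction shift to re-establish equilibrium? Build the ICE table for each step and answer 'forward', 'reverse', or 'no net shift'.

Q₀ = 0.1177 vs Keq = 5.3920e-04 ⇒ Q>K, reverse
Step 1:
                  J         B         D         G
  Initial     1.593     1.297     1.618    0.4099
  Change     0.1098   -0.2195   -0.1098   -0.3293
  Equil       1.703     1.077     1.508   0.08064
  solve Keq expr → x = -0.1098; check Q = 5.3920e-04
Then remove 0.03031 M of G.
Step 2:
                  J         B         D         G
  Initial     1.703     1.077     1.508   0.05033
  Change  -0.009679   0.01936  0.009679   0.02904
  Equil       1.693     1.097     1.518   0.07936
  solve Keq expr → x = 0.009679; check Q = 5.3920e-04
Then change container volume by factor 2 (V_new/V_old).
Step 3:
                  J         B         D         G
  Initial    0.8465    0.5484     0.759   0.03968
  Change   -0.02552   0.05103   0.02552   0.07655
  Equil       0.821    0.5995    0.7845    0.1162
  solve Keq expr → x = 0.02552; check Q = 5.3920e-04

Direction: forward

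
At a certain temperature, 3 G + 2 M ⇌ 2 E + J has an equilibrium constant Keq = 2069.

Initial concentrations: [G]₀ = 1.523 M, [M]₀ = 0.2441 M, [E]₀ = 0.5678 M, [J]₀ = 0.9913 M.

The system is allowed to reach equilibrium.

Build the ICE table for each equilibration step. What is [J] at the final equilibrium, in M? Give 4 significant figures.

[J]_eq = 1.106 M

Q₀ = 1.518 vs Keq = 2069 ⇒ Q<K, forward
Step 1:
                   G          M          E          J
  init         1.523     0.2441     0.5678     0.9913
  Δ          -0.3445    -0.2297     0.2297     0.1148
  eq           1.178    0.01441     0.7975      1.106
  solve Keq expr → x = 0.1148; check Q = 2069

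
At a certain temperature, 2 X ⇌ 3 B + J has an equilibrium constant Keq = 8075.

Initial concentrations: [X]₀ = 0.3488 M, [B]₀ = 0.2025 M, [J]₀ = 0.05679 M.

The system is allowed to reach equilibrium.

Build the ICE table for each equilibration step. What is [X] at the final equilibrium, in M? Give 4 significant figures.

Q₀ = 0.003876 vs Keq = 8075 ⇒ Q<K, forward
Step 1:
                  X         B         J
  Initial    0.3488    0.2025   0.05679
  Change    -0.3455    0.5183    0.1728
  Equil    0.003263    0.7208    0.2296
  solve Keq expr → x = 0.1728; check Q = 8075

[X]_eq = 0.003263 M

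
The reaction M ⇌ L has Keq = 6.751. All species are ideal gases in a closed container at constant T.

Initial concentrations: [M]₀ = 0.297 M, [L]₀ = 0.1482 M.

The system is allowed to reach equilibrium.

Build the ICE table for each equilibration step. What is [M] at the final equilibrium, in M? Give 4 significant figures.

[M]_eq = 0.05744 M

Q₀ = 0.499 vs Keq = 6.751 ⇒ Q<K, forward
Step 1:
                  M         L
  Initial     0.297    0.1482
  Change    -0.2396    0.2396
  Equil     0.05744    0.3878
  solve Keq expr → x = 0.2396; check Q = 6.751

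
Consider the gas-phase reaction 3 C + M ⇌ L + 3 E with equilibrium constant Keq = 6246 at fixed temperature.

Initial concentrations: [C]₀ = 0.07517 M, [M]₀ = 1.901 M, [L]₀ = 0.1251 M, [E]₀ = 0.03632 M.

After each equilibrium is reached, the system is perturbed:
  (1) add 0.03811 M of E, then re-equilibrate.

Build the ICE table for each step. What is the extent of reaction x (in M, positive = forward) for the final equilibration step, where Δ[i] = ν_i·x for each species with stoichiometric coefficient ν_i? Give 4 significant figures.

Q₀ = 0.007423 vs Keq = 6246 ⇒ Q<K, forward
Step 1:
                   C          M          L          E
  Initial    0.07517      1.901     0.1251    0.03632
  Change    -0.07263   -0.02421    0.02421    0.07263
  Equil     0.002544      1.877     0.1493     0.1089
  solve Keq expr → x = 0.02421; check Q = 6246
Then add 0.03811 M of E.
Step 2:
                   C          M          L          E
  Initial   0.002544      1.877     0.1493     0.1471
  Change  8.6737e-04 2.8912e-04 -2.8912e-04 -8.6737e-04
  Equil     0.003412      1.877      0.149     0.1462
  solve Keq expr → x = -2.8912e-04; check Q = 6246

x = -2.8912e-04 M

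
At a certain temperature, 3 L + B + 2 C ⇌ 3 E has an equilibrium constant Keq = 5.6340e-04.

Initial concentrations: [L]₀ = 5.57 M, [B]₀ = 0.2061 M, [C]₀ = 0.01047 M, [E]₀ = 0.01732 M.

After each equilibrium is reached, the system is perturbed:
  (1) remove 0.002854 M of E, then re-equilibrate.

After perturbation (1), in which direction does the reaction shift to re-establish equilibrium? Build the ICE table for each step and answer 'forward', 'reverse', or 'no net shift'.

Q₀ = 0.001331 vs Keq = 5.6340e-04 ⇒ Q>K, reverse
Step 1:
                   L          B          C          E
  Initial       5.57     0.2061    0.01047    0.01732
  Change    0.002789 9.2952e-04   0.001859  -0.002789
  Equil        5.573      0.207    0.01233    0.01453
  solve Keq expr → x = -9.2952e-04; check Q = 5.6340e-04
Then remove 0.002854 M of E.
Step 2:
                   L          B          C          E
  Initial      5.573      0.207    0.01233    0.01168
  Change    -0.00185 -6.1667e-04  -0.001233    0.00185
  Equil        5.571     0.2064     0.0111    0.01353
  solve Keq expr → x = 6.1667e-04; check Q = 5.6340e-04

Direction: forward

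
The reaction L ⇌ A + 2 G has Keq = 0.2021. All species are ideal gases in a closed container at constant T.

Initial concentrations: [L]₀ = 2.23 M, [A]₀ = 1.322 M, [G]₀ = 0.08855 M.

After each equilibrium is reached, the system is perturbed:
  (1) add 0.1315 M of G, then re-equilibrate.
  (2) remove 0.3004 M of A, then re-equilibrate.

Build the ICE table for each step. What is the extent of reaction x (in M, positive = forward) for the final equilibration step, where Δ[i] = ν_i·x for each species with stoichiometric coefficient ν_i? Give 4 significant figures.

x = 0.02678 M

Q₀ = 0.004648 vs Keq = 0.2021 ⇒ Q<K, forward
Step 1:
                    L           A           G
  I              2.23       1.322     0.08855
  C           -0.2133      0.2133      0.4267
  E             2.017       1.535      0.5152
  solve Keq expr → x = 0.2133; check Q = 0.2021
Then add 0.1315 M of G.
Step 2:
                    L           A           G
  I             2.017       1.535      0.6467
  C           0.05713    -0.05713     -0.1143
  E             2.074       1.478      0.5325
  solve Keq expr → x = -0.05713; check Q = 0.2021
Then remove 0.3004 M of A.
Step 3:
                    L           A           G
  I             2.074       1.178      0.5325
  C          -0.02678     0.02678     0.05356
  E             2.047       1.205       0.586
  solve Keq expr → x = 0.02678; check Q = 0.2021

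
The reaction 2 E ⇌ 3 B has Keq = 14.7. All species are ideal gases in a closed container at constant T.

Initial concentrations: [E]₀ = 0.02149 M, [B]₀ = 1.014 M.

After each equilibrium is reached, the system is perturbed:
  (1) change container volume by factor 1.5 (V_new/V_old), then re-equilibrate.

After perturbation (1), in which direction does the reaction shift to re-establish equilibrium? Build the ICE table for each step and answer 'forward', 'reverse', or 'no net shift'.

Direction: forward

Q₀ = 2258 vs Keq = 14.7 ⇒ Q>K, reverse
Step 1:
                    E           B
  Initial     0.02149       1.014
  Change       0.1574     -0.2362
  Equil        0.1789      0.7778
  solve Keq expr → x = -0.07872; check Q = 14.7
Then change container volume by factor 1.5 (V_new/V_old).
Step 2:
                    E           B
  Initial      0.1193      0.5186
  Change     -0.01534     0.02301
  Equil        0.1039      0.5416
  solve Keq expr → x = 0.007668; check Q = 14.7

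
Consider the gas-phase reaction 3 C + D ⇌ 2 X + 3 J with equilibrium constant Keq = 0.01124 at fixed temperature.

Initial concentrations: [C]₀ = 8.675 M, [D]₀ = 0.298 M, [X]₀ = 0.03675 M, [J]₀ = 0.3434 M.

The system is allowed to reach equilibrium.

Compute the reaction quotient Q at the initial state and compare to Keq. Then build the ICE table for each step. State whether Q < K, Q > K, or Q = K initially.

Q₀ = 2.8112e-07; Q < K (proceeds forward)

Q₀ = 2.8112e-07 vs Keq = 0.01124 ⇒ Q<K, forward
Step 1:
                   C          D          X          J
  Initial      8.675      0.298    0.03675     0.3434
  Change     -0.7219    -0.2406     0.4813     0.7219
  Equil        7.953    0.05737      0.518      1.065
  solve Keq expr → x = 0.2406; check Q = 0.01124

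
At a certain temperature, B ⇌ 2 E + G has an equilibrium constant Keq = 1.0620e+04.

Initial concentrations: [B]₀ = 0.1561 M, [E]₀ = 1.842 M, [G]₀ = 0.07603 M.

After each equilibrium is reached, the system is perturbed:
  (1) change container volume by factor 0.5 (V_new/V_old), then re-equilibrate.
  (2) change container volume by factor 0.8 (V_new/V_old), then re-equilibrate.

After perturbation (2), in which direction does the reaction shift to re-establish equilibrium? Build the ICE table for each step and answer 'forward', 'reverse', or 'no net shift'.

Direction: reverse

Q₀ = 1.653 vs Keq = 1.0620e+04 ⇒ Q<K, forward
Step 1:
                  B         E         G
  init       0.1561     1.842   0.07603
  Δ          -0.156     0.312     0.156
  eq      1.0137e-04     2.154     0.232
  solve Keq expr → x = 0.156; check Q = 1.0620e+04
Then change container volume by factor 0.5 (V_new/V_old).
Step 2:
                  B         E         G
  init    2.0274e-04     4.308    0.4641
  Δ       6.0670e-04 -0.001213 -6.0670e-04
  eq      8.0944e-04     4.307    0.4635
  solve Keq expr → x = -6.0670e-04; check Q = 1.0620e+04
Then change container volume by factor 0.8 (V_new/V_old).
Step 3:
                  B         E         G
  init     0.001012     5.383    0.5793
  Δ       5.6692e-04 -0.001134 -5.6692e-04
  eq       0.001579     5.382    0.5787
  solve Keq expr → x = -5.6692e-04; check Q = 1.0620e+04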